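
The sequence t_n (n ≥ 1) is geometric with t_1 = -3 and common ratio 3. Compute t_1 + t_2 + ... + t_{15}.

-21523359

t_n = (-3)·3^(n-1).
S = (-3)·(3^15 - 1)/(3 - 1) = (-3)·(14348907 - 1)/(2) = -21523359.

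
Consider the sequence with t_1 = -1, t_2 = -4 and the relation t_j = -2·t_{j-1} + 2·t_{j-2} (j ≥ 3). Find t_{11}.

Applying the relation repeatedly:
t_3 = 6  t_4 = -20  t_5 = 52  t_6 = -144  t_7 = 392  t_8 = -1072  t_9 = 2928  t_{10} = -8000  t_{11} = 21856.

21856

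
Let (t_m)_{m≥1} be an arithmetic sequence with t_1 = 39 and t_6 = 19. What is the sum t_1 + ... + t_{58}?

Common difference d = (19 - 39) / (6 - 1) = -4.
t_m = 39 + (m - 1)·(-4).
t_{58} = -189; S = 58·(39 + (-189))/2 = -4350.

-4350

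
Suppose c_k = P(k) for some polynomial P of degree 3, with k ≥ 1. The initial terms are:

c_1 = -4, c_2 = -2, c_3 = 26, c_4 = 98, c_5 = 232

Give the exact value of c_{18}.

15806

1st diffs: 2, 28, 72, 134.
2nd diffs: 26, 44, 62.
3rd diffs: 18, 18 (constant).
Newton forward-difference form: c_k = -4 + 2·C(k-1,1) + 26·C(k-1,2) + 18·C(k-1,3).
At k = 18: k-1 = 17, so c_{18} = -4 + 34 + 3536 + 12240 = 15806.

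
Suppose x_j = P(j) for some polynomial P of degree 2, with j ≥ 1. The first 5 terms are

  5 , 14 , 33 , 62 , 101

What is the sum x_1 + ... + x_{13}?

3627

1st diffs: 9, 19, 29, 39.
2nd diffs: 10, 10, 10 (constant).
Newton forward-difference form: x_j = 5 + 9·C(j-1,1) + 10·C(j-1,2).
Continuing: …, 150, 209, 278, 357, …, x_{13} = 773.
Summing j = 1..13 (13 terms) gives 3627.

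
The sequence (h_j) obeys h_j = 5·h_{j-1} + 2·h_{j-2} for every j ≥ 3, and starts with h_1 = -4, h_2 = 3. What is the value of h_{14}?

Applying the relation repeatedly:
h_3 = 7, h_4 = 41, h_5 = 219, …, h_{11} = 5266947, h_{12} = 28295521, h_{13} = 152011499, h_{14} = 816648537.

816648537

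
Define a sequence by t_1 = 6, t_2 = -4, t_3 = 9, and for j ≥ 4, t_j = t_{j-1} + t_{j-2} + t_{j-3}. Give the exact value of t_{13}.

2440

Compute successive terms:
t_4 = 11  t_5 = 16  t_6 = 36  t_7 = 63  t_8 = 115  t_9 = 214  t_{10} = 392  t_{11} = 721  t_{12} = 1327  t_{13} = 2440.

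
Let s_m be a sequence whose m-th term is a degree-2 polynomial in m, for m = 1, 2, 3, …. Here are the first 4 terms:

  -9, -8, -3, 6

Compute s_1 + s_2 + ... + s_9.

291

1st diffs: 1, 5, 9.
2nd diffs: 4, 4 (constant).
Newton forward-difference form: s_m = -9 + 1·C(m-1,1) + 4·C(m-1,2).
Continuing: …, 19, 36, 57, 82, …, s_9 = 111.
Summing m = 1..9 (9 terms) gives 291.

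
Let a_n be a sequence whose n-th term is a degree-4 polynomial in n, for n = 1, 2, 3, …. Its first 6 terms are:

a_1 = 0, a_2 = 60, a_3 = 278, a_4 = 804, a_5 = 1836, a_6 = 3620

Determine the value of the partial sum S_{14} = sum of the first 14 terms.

1st diffs: 60, 218, 526, 1032, 1784.
2nd diffs: 158, 308, 506, 752.
3rd diffs: 150, 198, 246.
4th diffs: 48, 48 (constant).
Newton forward-difference form: a_n = 60·C(n-1,1) + 158·C(n-1,2) + 150·C(n-1,3) + 48·C(n-1,4).
Continuing: …, 6450, 10668, 16664, 24876, …, a_{14} = 90324.
Summing n = 1..14 (14 terms) gives 309218.

309218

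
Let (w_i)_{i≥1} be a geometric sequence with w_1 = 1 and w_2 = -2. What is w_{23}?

4194304

Common ratio r = -2.
w_i = 1·(-2)^(i-1).
w_{23} = 1·(-2)^22 = 4194304.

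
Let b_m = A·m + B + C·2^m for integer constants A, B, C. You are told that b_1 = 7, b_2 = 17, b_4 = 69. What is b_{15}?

131099

At m = 1, 2, 4: A + B + 2C = 7; 2A + B + 4C = 17; 4A + B + 16C = 69.
Subtracting the first from the second: A + 2C = 10.
Subtracting the second from the third: 2A + 12C = 52.
Solving: C = 4, A = 2, then B = -3.
Hence b_{15} = 2·15 + (-3) + 4·32768 = 131099.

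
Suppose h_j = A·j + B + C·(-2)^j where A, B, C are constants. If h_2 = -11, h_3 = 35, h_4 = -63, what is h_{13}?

Plug in j = 2, 3, 4: 2A + B + 4C = -11; 3A + B - 8C = 35; 4A + B + 16C = -63.
Subtracting the first from the second: A - 12C = 46.
Subtracting the second from the third: A + 24C = -98.
Solving: C = -4, A = -2, then B = 9.
Hence h_{13} = -2·13 + 9 + (-4)·(-8192) = 32751.

32751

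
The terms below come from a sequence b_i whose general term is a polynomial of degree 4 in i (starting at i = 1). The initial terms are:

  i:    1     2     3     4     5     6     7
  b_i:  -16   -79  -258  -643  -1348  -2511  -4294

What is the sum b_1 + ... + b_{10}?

-41863

1st diffs: -63, -179, -385, -705, -1163, -1783.
2nd diffs: -116, -206, -320, -458, -620.
3rd diffs: -90, -114, -138, -162.
4th diffs: -24, -24, -24 (constant).
Newton forward-difference form: b_i = -16 + (-63)·C(i-1,1) + (-116)·C(i-1,2) + (-90)·C(i-1,3) + (-24)·C(i-1,4).
Continuing: -6883, -10488, -15343.
Summing i = 1..10 (10 terms) gives -41863.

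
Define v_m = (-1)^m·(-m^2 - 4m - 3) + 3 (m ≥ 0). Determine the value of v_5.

51

(-1)^5 = -1; -m^2 - 4m - 3 at m=5 is -48; so v_5 = 51.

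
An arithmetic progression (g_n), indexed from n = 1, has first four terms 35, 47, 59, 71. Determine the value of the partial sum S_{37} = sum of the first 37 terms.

Common difference d = 12.
g_n = 35 + (n - 1)·12.
g_{37} = 467; S = 37·(35 + 467)/2 = 9287.

9287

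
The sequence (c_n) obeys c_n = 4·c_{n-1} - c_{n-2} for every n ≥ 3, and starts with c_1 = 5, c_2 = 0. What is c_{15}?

c_3 = -5;  c_4 = -20;  c_5 = -75;  …;  c_{12} = -756580;  c_{13} = -2823595;  c_{14} = -10537800;  c_{15} = -39327605.

-39327605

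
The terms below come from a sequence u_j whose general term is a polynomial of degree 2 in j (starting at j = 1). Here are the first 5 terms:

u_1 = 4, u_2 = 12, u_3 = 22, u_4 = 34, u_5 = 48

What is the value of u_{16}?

334

1st diffs: 8, 10, 12, 14.
2nd diffs: 2, 2, 2 (constant).
Newton forward-difference form: u_j = 4 + 8·C(j-1,1) + 2·C(j-1,2).
At j = 16: j-1 = 15, so u_{16} = 4 + 120 + 210 = 334.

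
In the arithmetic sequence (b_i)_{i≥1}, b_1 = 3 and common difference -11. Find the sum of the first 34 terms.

-6069

b_i = 3 + (i - 1)·(-11).
b_{34} = -360; S = 34·(3 + (-360))/2 = -6069.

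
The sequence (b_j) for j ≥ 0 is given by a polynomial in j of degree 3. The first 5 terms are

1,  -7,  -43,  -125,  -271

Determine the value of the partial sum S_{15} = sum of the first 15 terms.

-38135

1st diffs: -8, -36, -82, -146.
2nd diffs: -28, -46, -64.
3rd diffs: -18, -18 (constant).
So b_j = -3j^3 - 5j^2 + 1.
Continuing: …, -499, -827, -1273, -1855, …, b_{14} = -9211.
Summing j = 0..14 (15 terms) gives -38135.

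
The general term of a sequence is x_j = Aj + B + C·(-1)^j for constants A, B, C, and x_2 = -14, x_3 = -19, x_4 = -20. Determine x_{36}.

-116

The three given values yield: 2A + B + C = -14; 3A + B - C = -19; 4A + B + C = -20.
Subtracting the first from the second: A - 2C = -5.
Subtracting the second from the third: A + 2C = -1.
Solving: C = 1, A = -3, then B = -9.
So x_j = -3·j + (-9) + 1·(-1)^j; at j=36 this is -116.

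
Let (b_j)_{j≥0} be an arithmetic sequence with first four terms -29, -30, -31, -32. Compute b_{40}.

Common difference d = -1.
b_j = -29 + (j - 0)·(-1).
b_{40} = -29 + 40·(-1) = -69.

-69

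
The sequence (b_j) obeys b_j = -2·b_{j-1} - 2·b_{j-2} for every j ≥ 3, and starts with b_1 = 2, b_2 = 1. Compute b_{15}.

384

Iterate the recurrence:
b_3 = -6;  b_4 = 10;  b_5 = -8;  …;  b_{12} = 160;  b_{13} = -128;  b_{14} = -64;  b_{15} = 384.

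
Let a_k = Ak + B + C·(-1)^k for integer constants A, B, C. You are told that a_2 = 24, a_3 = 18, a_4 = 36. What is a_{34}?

216

The three given values yield: 2A + B + C = 24; 3A + B - C = 18; 4A + B + C = 36.
Subtracting the first from the second: A - 2C = -6.
Subtracting the second from the third: A + 2C = 18.
Solving: C = 6, A = 6, then B = 6.
Hence a_{34} = 6·34 + 6 + 6·1 = 216.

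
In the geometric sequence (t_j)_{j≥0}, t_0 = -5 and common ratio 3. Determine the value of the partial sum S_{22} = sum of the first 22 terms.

-78452649020

t_j = (-5)·3^(j-0).
S = (-5)·(3^22 - 1)/(3 - 1) = (-5)·(31381059609 - 1)/(2) = -78452649020.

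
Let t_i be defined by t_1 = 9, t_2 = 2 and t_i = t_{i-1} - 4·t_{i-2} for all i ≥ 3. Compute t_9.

-706

t_3 = -34; t_4 = -42; t_5 = 94; t_6 = 262; t_7 = -114; t_8 = -1162; t_9 = -706.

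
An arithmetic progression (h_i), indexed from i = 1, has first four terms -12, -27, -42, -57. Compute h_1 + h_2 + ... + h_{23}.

-4071

Common difference d = -15.
h_i = -12 + (i - 1)·(-15).
h_{23} = -342; S = 23·(-12 + (-342))/2 = -4071.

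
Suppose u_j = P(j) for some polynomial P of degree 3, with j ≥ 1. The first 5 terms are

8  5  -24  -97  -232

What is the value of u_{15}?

-8952

1st diffs: -3, -29, -73, -135.
2nd diffs: -26, -44, -62.
3rd diffs: -18, -18 (constant).
So u_j = -3j^3 + 5j^2 + 3j + 3.
Evaluating at j = 15 gives u_{15} = -8952.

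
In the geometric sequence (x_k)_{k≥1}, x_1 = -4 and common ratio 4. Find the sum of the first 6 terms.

-5460

x_k = (-4)·4^(k-1).
S = (-4)·(4^6 - 1)/(4 - 1) = (-4)·(4096 - 1)/(3) = -5460.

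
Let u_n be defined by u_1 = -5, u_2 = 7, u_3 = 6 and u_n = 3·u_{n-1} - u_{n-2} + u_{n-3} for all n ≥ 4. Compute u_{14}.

196617

Applying the relation repeatedly:
u_4 = 6  u_5 = 19  u_6 = 57  …  u_{11} = 9258  u_{12} = 25638  u_{13} = 70999  u_{14} = 196617.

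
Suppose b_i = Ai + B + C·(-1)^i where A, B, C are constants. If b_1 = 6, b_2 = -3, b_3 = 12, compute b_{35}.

108

Write the equations: A + B - C = 6; 2A + B + C = -3; 3A + B - C = 12.
Subtracting the first from the second: A + 2C = -9.
Subtracting the second from the third: A - 2C = 15.
Solving: C = -6, A = 3, then B = -3.
Therefore b_{35} = 105 + (-3) + (-6)·(-1) = 108.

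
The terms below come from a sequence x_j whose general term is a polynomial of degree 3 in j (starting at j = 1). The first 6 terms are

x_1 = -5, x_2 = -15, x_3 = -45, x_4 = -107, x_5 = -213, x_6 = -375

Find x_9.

-1317

1st diffs: -10, -30, -62, -106, -162.
2nd diffs: -20, -32, -44, -56.
3rd diffs: -12, -12, -12 (constant).
So x_j = -2j^3 + 2j^2 - 2j - 3.
Evaluating at j = 9 gives x_9 = -1317.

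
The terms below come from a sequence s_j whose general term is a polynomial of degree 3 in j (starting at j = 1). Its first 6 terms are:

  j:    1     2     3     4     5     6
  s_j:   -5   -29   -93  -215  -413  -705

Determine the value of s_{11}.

-4205

1st diffs: -24, -64, -122, -198, -292.
2nd diffs: -40, -58, -76, -94.
3rd diffs: -18, -18, -18 (constant).
Newton forward-difference form: s_j = -5 + (-24)·C(j-1,1) + (-40)·C(j-1,2) + (-18)·C(j-1,3).
At j = 11: j-1 = 10, so s_{11} = -5 - 240 - 1800 - 2160 = -4205.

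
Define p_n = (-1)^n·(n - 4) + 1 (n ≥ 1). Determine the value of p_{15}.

(-1)^15 = -1; n - 4 at n=15 is 11; so p_{15} = -10.

-10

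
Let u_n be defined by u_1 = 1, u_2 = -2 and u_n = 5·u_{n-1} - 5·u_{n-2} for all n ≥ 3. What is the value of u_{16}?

Applying the relation repeatedly:
u_3 = -15;  u_4 = -65;  u_5 = -250;  …;  u_{13} = -7609375;  u_{14} = -27531250;  u_{15} = -99609375;  u_{16} = -360390625.

-360390625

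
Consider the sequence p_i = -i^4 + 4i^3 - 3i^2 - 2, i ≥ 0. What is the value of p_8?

p_8 = -1·8^4 + 4·8^3 - 3·8^2 - 2 = -2242.

-2242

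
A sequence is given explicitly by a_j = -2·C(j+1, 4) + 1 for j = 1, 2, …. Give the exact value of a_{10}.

C(11, 4) = 330, so a_{10} = -659.

-659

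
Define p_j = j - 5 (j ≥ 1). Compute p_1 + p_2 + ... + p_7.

Over j = 1..7: Σj = 28.
Total = (1)·28 + (-5)·7 = -7.

-7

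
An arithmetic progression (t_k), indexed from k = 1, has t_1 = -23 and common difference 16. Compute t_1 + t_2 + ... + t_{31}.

6727

t_k = -23 + (k - 1)·16.
t_{31} = 457; S = 31·(-23 + 457)/2 = 6727.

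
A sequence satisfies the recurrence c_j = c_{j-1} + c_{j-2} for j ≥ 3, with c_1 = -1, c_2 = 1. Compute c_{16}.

233

Iterate the recurrence:
c_3 = 0, c_4 = 1, c_5 = 1, …, c_{13} = 55, c_{14} = 89, c_{15} = 144, c_{16} = 233.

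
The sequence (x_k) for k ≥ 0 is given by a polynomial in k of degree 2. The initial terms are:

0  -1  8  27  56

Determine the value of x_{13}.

767

1st diffs: -1, 9, 19, 29.
2nd diffs: 10, 10, 10 (constant).
Newton forward-difference form: x_k = (-1)·C(k,1) + 10·C(k,2).
At k = 13: k = 13, so x_{13} = -13 + 780 = 767.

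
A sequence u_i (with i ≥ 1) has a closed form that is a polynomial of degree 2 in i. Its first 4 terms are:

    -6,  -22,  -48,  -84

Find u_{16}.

1st diffs: -16, -26, -36.
2nd diffs: -10, -10 (constant).
Newton forward-difference form: u_i = -6 + (-16)·C(i-1,1) + (-10)·C(i-1,2).
At i = 16: i-1 = 15, so u_{16} = -6 - 240 - 1050 = -1296.

-1296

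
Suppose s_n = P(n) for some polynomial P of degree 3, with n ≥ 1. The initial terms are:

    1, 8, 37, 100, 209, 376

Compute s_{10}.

1864

1st diffs: 7, 29, 63, 109, 167.
2nd diffs: 22, 34, 46, 58.
3rd diffs: 12, 12, 12 (constant).
Newton forward-difference form: s_n = 1 + 7·C(n-1,1) + 22·C(n-1,2) + 12·C(n-1,3).
At n = 10: n-1 = 9, so s_{10} = 1 + 63 + 792 + 1008 = 1864.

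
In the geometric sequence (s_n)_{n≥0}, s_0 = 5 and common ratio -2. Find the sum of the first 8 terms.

s_n = 5·(-2)^(n-0).
S = 5·((-2)^8 - 1)/(-2 - 1) = 5·(256 - 1)/(-3) = -425.

-425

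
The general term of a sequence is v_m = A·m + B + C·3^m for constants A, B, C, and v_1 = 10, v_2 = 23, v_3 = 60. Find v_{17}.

Plug in m = 1, 2, 3: A + B + 3C = 10; 2A + B + 9C = 23; 3A + B + 27C = 60.
Subtracting the first from the second: A + 6C = 13.
Subtracting the second from the third: A + 18C = 37.
Solving: C = 2, A = 1, then B = 3.
So v_m = 1·m + 3 + 2·3^m; at m=17 this is 258280346.

258280346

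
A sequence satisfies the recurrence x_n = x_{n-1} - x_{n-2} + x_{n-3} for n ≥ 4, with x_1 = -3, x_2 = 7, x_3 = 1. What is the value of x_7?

1

Compute successive terms:
x_4 = -9; x_5 = -3; x_6 = 7; x_7 = 1.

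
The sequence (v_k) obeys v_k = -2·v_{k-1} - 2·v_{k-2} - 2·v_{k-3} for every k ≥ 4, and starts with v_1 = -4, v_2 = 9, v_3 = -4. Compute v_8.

28

Compute successive terms:
v_4 = -2; v_5 = -6; v_6 = 24; v_7 = -32; v_8 = 28.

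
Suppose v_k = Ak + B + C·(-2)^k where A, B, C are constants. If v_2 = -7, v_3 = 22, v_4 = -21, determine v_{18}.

Plug in k = 2, 3, 4: 2A + B + 4C = -7; 3A + B - 8C = 22; 4A + B + 16C = -21.
Subtracting the first from the second: A - 12C = 29.
Subtracting the second from the third: A + 24C = -43.
Solving: C = -2, A = 5, then B = -9.
Hence v_{18} = 5·18 + (-9) + (-2)·262144 = -524207.

-524207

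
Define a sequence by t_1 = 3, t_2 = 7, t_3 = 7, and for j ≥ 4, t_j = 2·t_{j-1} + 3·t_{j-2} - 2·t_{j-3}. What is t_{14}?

Applying the relation repeatedly:
t_4 = 29;  t_5 = 65;  t_6 = 203;  …;  t_{11} = 34559;  t_{12} = 97357;  t_{13} = 273761;  t_{14} = 770475.

770475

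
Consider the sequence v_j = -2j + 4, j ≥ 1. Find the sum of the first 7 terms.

Over j = 1..7: Σj = 28.
Total = (-2)·28 + (4)·7 = -28.

-28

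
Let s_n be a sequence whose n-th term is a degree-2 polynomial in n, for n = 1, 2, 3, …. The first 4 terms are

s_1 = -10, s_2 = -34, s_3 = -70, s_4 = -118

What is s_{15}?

1st diffs: -24, -36, -48.
2nd diffs: -12, -12 (constant).
Newton forward-difference form: s_n = -10 + (-24)·C(n-1,1) + (-12)·C(n-1,2).
At n = 15: n-1 = 14, so s_{15} = -10 - 336 - 1092 = -1438.

-1438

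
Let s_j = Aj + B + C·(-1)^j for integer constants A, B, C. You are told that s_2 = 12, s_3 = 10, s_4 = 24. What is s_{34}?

204

At j = 2, 3, 4: 2A + B + C = 12; 3A + B - C = 10; 4A + B + C = 24.
Subtracting the first from the second: A - 2C = -2.
Subtracting the second from the third: A + 2C = 14.
Solving: C = 4, A = 6, then B = -4.
Therefore s_{34} = 204 + (-4) + 4·1 = 204.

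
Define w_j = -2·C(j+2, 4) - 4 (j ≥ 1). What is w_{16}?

-6124

C(18, 4) = 3060, so w_{16} = -6124.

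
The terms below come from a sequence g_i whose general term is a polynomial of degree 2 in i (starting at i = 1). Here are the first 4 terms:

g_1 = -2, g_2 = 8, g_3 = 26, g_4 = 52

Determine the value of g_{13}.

646

1st diffs: 10, 18, 26.
2nd diffs: 8, 8 (constant).
Newton forward-difference form: g_i = -2 + 10·C(i-1,1) + 8·C(i-1,2).
At i = 13: i-1 = 12, so g_{13} = -2 + 120 + 528 = 646.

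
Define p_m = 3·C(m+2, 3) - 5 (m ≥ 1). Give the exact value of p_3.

C(5, 3) = 10, so p_3 = 25.

25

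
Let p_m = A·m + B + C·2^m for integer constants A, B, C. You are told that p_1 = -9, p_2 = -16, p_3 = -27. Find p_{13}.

-16425

Plug in m = 1, 2, 3: A + B + 2C = -9; 2A + B + 4C = -16; 3A + B + 8C = -27.
Subtracting the first from the second: A + 2C = -7.
Subtracting the second from the third: A + 4C = -11.
Solving: C = -2, A = -3, then B = -2.
So p_m = -3·m + (-2) + (-2)·2^m; at m=13 this is -16425.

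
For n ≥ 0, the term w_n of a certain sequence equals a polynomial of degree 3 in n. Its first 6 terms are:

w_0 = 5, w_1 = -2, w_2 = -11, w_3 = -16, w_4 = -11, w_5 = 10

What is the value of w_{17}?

1st diffs: -7, -9, -5, 5, 21.
2nd diffs: -2, 4, 10, 16.
3rd diffs: 6, 6, 6 (constant).
Newton forward-difference form: w_n = 5 + (-7)·C(n,1) + (-2)·C(n,2) + 6·C(n,3).
At n = 17: n = 17, so w_{17} = 5 - 119 - 272 + 4080 = 3694.

3694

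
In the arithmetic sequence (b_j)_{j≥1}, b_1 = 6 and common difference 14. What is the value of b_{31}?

426

b_j = 6 + (j - 1)·14.
b_{31} = 6 + 30·14 = 426.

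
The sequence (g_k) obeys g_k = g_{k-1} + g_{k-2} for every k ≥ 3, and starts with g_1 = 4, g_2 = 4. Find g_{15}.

Compute successive terms:
g_3 = 8, g_4 = 12, g_5 = 20, …, g_{12} = 576, g_{13} = 932, g_{14} = 1508, g_{15} = 2440.

2440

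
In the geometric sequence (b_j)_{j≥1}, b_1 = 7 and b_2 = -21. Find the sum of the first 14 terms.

Common ratio r = -3.
b_j = 7·(-3)^(j-1).
S = 7·((-3)^14 - 1)/(-3 - 1) = 7·(4782969 - 1)/(-4) = -8370194.

-8370194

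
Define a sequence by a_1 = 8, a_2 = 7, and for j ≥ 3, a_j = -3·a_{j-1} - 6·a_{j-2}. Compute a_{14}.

-1425195

Compute successive terms:
a_3 = -69;  a_4 = 165;  a_5 = -81;  …;  a_{11} = -82377;  a_{12} = 19197;  a_{13} = 436671;  a_{14} = -1425195.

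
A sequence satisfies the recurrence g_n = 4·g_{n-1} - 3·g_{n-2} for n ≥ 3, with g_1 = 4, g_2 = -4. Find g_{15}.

g_3 = -28, g_4 = -100, g_5 = -316, …, g_{12} = -708580, g_{13} = -2125756, g_{14} = -6377284, g_{15} = -19131868.
(Characteristic roots are 3 and 1.)

-19131868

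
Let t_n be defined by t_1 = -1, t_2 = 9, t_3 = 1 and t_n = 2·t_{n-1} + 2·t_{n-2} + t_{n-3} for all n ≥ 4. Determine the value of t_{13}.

Iterate the recurrence:
t_4 = 19  t_5 = 49  t_6 = 137  t_7 = 391  t_8 = 1105  t_9 = 3129  t_{10} = 8859  t_{11} = 25081  t_{12} = 71009  t_{13} = 201039.

201039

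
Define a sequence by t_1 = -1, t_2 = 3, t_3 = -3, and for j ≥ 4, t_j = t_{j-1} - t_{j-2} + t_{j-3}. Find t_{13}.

Iterate the recurrence:
t_4 = -7;  t_5 = -1;  t_6 = 3;  t_7 = -3;  t_8 = -7;  t_9 = -1;  t_{10} = 3;  t_{11} = -3;  t_{12} = -7;  t_{13} = -1.

-1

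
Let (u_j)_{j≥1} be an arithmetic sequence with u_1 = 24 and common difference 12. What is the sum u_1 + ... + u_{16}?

u_j = 24 + (j - 1)·12.
u_{16} = 204; S = 16·(24 + 204)/2 = 1824.

1824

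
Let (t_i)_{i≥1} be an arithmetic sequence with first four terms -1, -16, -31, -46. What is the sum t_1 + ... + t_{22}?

-3487

Common difference d = -15.
t_i = -1 + (i - 1)·(-15).
t_{22} = -316; S = 22·(-1 + (-316))/2 = -3487.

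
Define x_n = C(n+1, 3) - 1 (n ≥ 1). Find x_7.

C(8, 3) = 56, so x_7 = 55.

55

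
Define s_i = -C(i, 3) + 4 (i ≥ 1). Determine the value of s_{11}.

C(11, 3) = 165, so s_{11} = -161.

-161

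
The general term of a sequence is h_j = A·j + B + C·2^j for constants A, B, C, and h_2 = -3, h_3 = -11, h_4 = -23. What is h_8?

-279

Plug in j = 2, 3, 4: 2A + B + 4C = -3; 3A + B + 8C = -11; 4A + B + 16C = -23.
Subtracting the first from the second: A + 4C = -8.
Subtracting the second from the third: A + 8C = -12.
Solving: C = -1, A = -4, then B = 9.
Hence h_8 = -4·8 + 9 + (-1)·256 = -279.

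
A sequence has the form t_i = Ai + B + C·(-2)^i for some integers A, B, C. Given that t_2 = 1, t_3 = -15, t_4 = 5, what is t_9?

At i = 2, 3, 4: 2A + B + 4C = 1; 3A + B - 8C = -15; 4A + B + 16C = 5.
Subtracting the first from the second: A - 12C = -16.
Subtracting the second from the third: A + 24C = 20.
Solving: C = 1, A = -4, then B = 5.
Therefore t_9 = -36 + 5 + 1·(-512) = -543.

-543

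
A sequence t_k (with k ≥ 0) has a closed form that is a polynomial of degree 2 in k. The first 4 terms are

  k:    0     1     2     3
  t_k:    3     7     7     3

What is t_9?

1st diffs: 4, 0, -4.
2nd diffs: -4, -4 (constant).
Newton forward-difference form: t_k = 3 + 4·C(k,1) + (-4)·C(k,2).
At k = 9: k = 9, so t_9 = 3 + 36 - 144 = -105.

-105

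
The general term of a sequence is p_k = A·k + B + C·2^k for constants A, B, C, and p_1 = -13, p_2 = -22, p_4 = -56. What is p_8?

-556

The three given values yield: A + B + 2C = -13; 2A + B + 4C = -22; 4A + B + 16C = -56.
Subtracting the first from the second: A + 2C = -9.
Subtracting the second from the third: 2A + 12C = -34.
Solving: C = -2, A = -5, then B = -4.
Therefore p_8 = -40 + (-4) + (-2)·256 = -556.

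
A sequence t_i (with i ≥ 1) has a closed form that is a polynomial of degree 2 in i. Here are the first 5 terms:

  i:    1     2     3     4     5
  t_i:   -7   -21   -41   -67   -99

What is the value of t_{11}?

1st diffs: -14, -20, -26, -32.
2nd diffs: -6, -6, -6 (constant).
So t_i = -3i^2 - 5i + 1.
Evaluating at i = 11 gives t_{11} = -417.

-417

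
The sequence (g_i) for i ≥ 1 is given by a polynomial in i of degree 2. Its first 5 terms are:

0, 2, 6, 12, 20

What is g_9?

1st diffs: 2, 4, 6, 8.
2nd diffs: 2, 2, 2 (constant).
So g_i = i^2 - i.
Evaluating at i = 9 gives g_9 = 72.

72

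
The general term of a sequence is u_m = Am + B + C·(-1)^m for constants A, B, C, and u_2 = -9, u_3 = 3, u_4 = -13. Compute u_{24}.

Plug in m = 2, 3, 4: 2A + B + C = -9; 3A + B - C = 3; 4A + B + C = -13.
Subtracting the first from the second: A - 2C = 12.
Subtracting the second from the third: A + 2C = -16.
Solving: C = -7, A = -2, then B = 2.
Hence u_{24} = -2·24 + 2 + (-7)·1 = -53.

-53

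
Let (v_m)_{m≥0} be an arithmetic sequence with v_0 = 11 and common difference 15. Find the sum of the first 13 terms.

v_m = 11 + (m - 0)·15.
v_{12} = 191; S = 13·(11 + 191)/2 = 1313.

1313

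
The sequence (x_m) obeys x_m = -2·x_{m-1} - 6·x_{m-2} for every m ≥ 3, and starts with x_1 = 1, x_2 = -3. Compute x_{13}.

54720

Iterate the recurrence:
x_3 = 0  x_4 = 18  x_5 = -36  …  x_{10} = 4176  x_{11} = -2304  x_{12} = -20448  x_{13} = 54720.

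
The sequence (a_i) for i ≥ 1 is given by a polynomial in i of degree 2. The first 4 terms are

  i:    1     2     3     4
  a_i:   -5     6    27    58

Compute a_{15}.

1st diffs: 11, 21, 31.
2nd diffs: 10, 10 (constant).
Newton forward-difference form: a_i = -5 + 11·C(i-1,1) + 10·C(i-1,2).
At i = 15: i-1 = 14, so a_{15} = -5 + 154 + 910 = 1059.

1059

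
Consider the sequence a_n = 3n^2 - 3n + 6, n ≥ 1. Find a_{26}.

a_{26} = 3·26^2 - 3·26 + 6 = 1956.

1956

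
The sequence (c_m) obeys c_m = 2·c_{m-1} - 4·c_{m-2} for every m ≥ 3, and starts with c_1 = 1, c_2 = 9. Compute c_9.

896

Iterate the recurrence:
c_3 = 14;  c_4 = -8;  c_5 = -72;  c_6 = -112;  c_7 = 64;  c_8 = 576;  c_9 = 896.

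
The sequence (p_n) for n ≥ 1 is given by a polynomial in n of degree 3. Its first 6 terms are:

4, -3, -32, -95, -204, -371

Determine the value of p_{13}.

-4172

1st diffs: -7, -29, -63, -109, -167.
2nd diffs: -22, -34, -46, -58.
3rd diffs: -12, -12, -12 (constant).
Newton forward-difference form: p_n = 4 + (-7)·C(n-1,1) + (-22)·C(n-1,2) + (-12)·C(n-1,3).
At n = 13: n-1 = 12, so p_{13} = 4 - 84 - 1452 - 2640 = -4172.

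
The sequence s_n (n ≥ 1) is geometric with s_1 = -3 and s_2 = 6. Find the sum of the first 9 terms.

-513

Common ratio r = -2.
s_n = (-3)·(-2)^(n-1).
S = (-3)·((-2)^9 - 1)/(-2 - 1) = (-3)·(-512 - 1)/(-3) = -513.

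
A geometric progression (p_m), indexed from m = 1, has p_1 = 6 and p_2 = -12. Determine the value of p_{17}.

393216

Common ratio r = -2.
p_m = 6·(-2)^(m-1).
p_{17} = 6·(-2)^16 = 393216.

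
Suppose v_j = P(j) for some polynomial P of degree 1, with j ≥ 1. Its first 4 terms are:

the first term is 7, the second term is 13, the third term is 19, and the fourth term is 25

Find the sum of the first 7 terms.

175

1st diffs: 6, 6, 6 (constant).
So v_j = 6j + 1.
Continuing: 31, 37, 43.
Summing j = 1..7 (7 terms) gives 175.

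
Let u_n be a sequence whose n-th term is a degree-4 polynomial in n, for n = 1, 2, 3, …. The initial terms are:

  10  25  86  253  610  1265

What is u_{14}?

1st diffs: 15, 61, 167, 357, 655.
2nd diffs: 46, 106, 190, 298.
3rd diffs: 60, 84, 108.
4th diffs: 24, 24 (constant).
So u_n = n^4 - 2n^2 + 6n + 5.
Evaluating at n = 14 gives u_{14} = 38113.

38113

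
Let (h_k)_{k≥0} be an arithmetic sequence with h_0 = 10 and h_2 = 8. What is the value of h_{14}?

Common difference d = (8 - 10) / (2 - 0) = -1.
h_k = 10 + (k - 0)·(-1).
h_{14} = 10 + 14·(-1) = -4.

-4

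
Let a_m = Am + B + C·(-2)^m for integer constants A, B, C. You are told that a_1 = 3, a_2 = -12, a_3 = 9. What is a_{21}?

Plug in m = 1, 2, 3: A + B - 2C = 3; 2A + B + 4C = -12; 3A + B - 8C = 9.
Subtracting the first from the second: A + 6C = -15.
Subtracting the second from the third: A - 12C = 21.
Solving: C = -2, A = -3, then B = 2.
So a_m = -3·m + 2 + (-2)·(-2)^m; at m=21 this is 4194243.

4194243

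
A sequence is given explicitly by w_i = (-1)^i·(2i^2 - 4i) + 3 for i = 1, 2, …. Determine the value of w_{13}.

(-1)^13 = -1; 2i^2 - 4i at i=13 is 286; so w_{13} = -283.

-283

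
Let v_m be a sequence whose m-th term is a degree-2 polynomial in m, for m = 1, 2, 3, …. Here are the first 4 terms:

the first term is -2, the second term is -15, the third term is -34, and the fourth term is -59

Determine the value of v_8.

-219

1st diffs: -13, -19, -25.
2nd diffs: -6, -6 (constant).
Newton forward-difference form: v_m = -2 + (-13)·C(m-1,1) + (-6)·C(m-1,2).
At m = 8: m-1 = 7, so v_8 = -2 - 91 - 126 = -219.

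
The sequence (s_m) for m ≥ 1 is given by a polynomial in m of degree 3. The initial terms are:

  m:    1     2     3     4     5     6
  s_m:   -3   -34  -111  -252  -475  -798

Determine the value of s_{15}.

1st diffs: -31, -77, -141, -223, -323.
2nd diffs: -46, -64, -82, -100.
3rd diffs: -18, -18, -18 (constant).
So s_m = -3m^3 - 5m^2 + 5m.
Evaluating at m = 15 gives s_{15} = -11175.

-11175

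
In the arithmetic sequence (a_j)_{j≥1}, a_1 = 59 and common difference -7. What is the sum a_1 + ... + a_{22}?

a_j = 59 + (j - 1)·(-7).
a_{22} = -88; S = 22·(59 + (-88))/2 = -319.

-319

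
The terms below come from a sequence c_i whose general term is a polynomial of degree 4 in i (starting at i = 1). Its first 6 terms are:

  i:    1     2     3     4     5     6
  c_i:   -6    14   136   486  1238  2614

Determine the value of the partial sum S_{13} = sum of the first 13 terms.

1st diffs: 20, 122, 350, 752, 1376.
2nd diffs: 102, 228, 402, 624.
3rd diffs: 126, 174, 222.
4th diffs: 48, 48 (constant).
Newton forward-difference form: c_i = -6 + 20·C(i-1,1) + 102·C(i-1,2) + 126·C(i-1,3) + 48·C(i-1,4).
Continuing: …, 4884, 8366, 13426, 20478, …, c_{13} = 58446.
Summing i = 1..13 (13 terms) gives 182520.

182520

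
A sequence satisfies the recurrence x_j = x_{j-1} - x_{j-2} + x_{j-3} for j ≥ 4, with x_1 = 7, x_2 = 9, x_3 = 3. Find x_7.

3

Applying the relation repeatedly:
x_4 = 1; x_5 = 7; x_6 = 9; x_7 = 3.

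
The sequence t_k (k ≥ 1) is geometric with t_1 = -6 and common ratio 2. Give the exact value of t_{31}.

t_k = (-6)·2^(k-1).
t_{31} = (-6)·2^30 = -6442450944.

-6442450944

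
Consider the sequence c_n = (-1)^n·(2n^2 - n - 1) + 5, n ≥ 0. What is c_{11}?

(-1)^11 = -1; 2n^2 - n - 1 at n=11 is 230; so c_{11} = -225.

-225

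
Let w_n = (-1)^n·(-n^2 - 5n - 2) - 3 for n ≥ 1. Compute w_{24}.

(-1)^24 = 1; -n^2 - 5n - 2 at n=24 is -698; so w_{24} = -701.

-701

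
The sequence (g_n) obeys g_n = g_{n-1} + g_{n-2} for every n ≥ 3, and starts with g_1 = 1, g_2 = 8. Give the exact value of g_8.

g_3 = 9;  g_4 = 17;  g_5 = 26;  g_6 = 43;  g_7 = 69;  g_8 = 112.

112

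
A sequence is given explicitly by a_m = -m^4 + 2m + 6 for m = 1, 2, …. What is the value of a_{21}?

-194433

a_{21} = -1·21^4 + 2·21 + 6 = -194433.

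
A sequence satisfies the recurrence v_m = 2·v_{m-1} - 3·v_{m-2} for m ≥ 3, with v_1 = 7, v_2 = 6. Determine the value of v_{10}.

-738

v_3 = -9  v_4 = -36  v_5 = -45  v_6 = 18  v_7 = 171  v_8 = 288  v_9 = 63  v_{10} = -738.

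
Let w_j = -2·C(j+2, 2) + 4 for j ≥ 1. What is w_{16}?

-302

C(18, 2) = 153, so w_{16} = -302.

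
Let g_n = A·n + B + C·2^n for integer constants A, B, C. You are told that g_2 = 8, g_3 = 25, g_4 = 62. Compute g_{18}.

The three given values yield: 2A + B + 4C = 8; 3A + B + 8C = 25; 4A + B + 16C = 62.
Subtracting the first from the second: A + 4C = 17.
Subtracting the second from the third: A + 8C = 37.
Solving: C = 5, A = -3, then B = -6.
Therefore g_{18} = -54 + (-6) + 5·262144 = 1310660.

1310660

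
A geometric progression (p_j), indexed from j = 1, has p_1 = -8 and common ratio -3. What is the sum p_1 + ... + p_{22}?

62762119216

p_j = (-8)·(-3)^(j-1).
S = (-8)·((-3)^22 - 1)/(-3 - 1) = (-8)·(31381059609 - 1)/(-4) = 62762119216.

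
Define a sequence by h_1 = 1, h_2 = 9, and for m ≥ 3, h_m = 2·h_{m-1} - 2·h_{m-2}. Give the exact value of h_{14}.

-576

Iterate the recurrence:
h_3 = 16; h_4 = 14; h_5 = -4; …; h_{11} = 256; h_{12} = 224; h_{13} = -64; h_{14} = -576.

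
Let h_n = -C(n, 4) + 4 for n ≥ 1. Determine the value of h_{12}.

C(12, 4) = 495, so h_{12} = -491.

-491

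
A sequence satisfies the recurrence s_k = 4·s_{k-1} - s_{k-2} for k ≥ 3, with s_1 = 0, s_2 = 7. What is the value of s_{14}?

55058647

s_3 = 28  s_4 = 105  s_5 = 392  …  s_{11} = 1059212  s_{12} = 3953033  s_{13} = 14752920  s_{14} = 55058647.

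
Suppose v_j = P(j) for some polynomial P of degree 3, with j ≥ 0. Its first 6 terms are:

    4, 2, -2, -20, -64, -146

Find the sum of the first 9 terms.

-1716

1st diffs: -2, -4, -18, -44, -82.
2nd diffs: -2, -14, -26, -38.
3rd diffs: -12, -12, -12 (constant).
Newton forward-difference form: v_j = 4 + (-2)·C(j,1) + (-2)·C(j,2) + (-12)·C(j,3).
Continuing: -278, -472, -740.
Summing j = 0..8 (9 terms) gives -1716.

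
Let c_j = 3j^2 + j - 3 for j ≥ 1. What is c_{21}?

c_{21} = 3·21^2 + 1·21 - 3 = 1341.

1341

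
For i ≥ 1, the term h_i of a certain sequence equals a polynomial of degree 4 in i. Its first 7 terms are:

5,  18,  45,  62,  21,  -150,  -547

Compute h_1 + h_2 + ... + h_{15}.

1st diffs: 13, 27, 17, -41, -171, -397.
2nd diffs: 14, -10, -58, -130, -226.
3rd diffs: -24, -48, -72, -96.
4th diffs: -24, -24, -24 (constant).
Newton forward-difference form: h_i = 5 + 13·C(i-1,1) + 14·C(i-1,2) + (-24)·C(i-1,3) + (-24)·C(i-1,4).
Continuing: …, -1290, -2523, -4414, -7155, …, h_{15} = -31299.
Summing i = 1..15 (15 terms) gives -97022.

-97022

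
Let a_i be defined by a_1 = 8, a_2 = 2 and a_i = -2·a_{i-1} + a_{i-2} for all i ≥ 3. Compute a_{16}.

-256206

Iterate the recurrence:
a_3 = 4;  a_4 = -6;  a_5 = 16;  …;  a_{13} = 18208;  a_{14} = -43958;  a_{15} = 106124;  a_{16} = -256206.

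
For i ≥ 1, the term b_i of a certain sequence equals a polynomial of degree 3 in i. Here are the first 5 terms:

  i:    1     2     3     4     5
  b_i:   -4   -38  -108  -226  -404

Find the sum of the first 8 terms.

1st diffs: -34, -70, -118, -178.
2nd diffs: -36, -48, -60.
3rd diffs: -12, -12 (constant).
Newton forward-difference form: b_i = -4 + (-34)·C(i-1,1) + (-36)·C(i-1,2) + (-12)·C(i-1,3).
Continuing: -654, -988, -1418.
Summing i = 1..8 (8 terms) gives -3840.

-3840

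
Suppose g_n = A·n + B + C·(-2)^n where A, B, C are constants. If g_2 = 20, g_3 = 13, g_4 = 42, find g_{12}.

At n = 2, 3, 4: 2A + B + 4C = 20; 3A + B - 8C = 13; 4A + B + 16C = 42.
Subtracting the first from the second: A - 12C = -7.
Subtracting the second from the third: A + 24C = 29.
Solving: C = 1, A = 5, then B = 6.
So g_n = 5·n + 6 + 1·(-2)^n; at n=12 this is 4162.

4162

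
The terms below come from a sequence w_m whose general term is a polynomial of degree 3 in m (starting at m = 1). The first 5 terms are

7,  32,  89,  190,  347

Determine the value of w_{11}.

3137

1st diffs: 25, 57, 101, 157.
2nd diffs: 32, 44, 56.
3rd diffs: 12, 12 (constant).
Newton forward-difference form: w_m = 7 + 25·C(m-1,1) + 32·C(m-1,2) + 12·C(m-1,3).
At m = 11: m-1 = 10, so w_{11} = 7 + 250 + 1440 + 1440 = 3137.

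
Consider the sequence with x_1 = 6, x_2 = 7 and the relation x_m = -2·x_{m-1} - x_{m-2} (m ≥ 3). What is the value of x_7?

Iterate the recurrence:
x_3 = -20; x_4 = 33; x_5 = -46; x_6 = 59; x_7 = -72.
(Characteristic roots are -1 and -1.)

-72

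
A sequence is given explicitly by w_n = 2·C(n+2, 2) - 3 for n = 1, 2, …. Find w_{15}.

269

C(17, 2) = 136, so w_{15} = 269.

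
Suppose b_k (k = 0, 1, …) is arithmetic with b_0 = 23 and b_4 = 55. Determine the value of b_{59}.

495

Common difference d = (55 - 23) / (4 - 0) = 8.
b_k = 23 + (k - 0)·8.
b_{59} = 23 + 59·8 = 495.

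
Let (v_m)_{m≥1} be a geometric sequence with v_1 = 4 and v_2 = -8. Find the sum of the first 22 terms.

-5592404

Common ratio r = -2.
v_m = 4·(-2)^(m-1).
S = 4·((-2)^22 - 1)/(-2 - 1) = 4·(4194304 - 1)/(-3) = -5592404.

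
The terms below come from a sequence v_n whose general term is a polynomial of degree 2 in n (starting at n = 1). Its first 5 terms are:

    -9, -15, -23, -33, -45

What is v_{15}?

-275

1st diffs: -6, -8, -10, -12.
2nd diffs: -2, -2, -2 (constant).
So v_n = -n^2 - 3n - 5.
Evaluating at n = 15 gives v_{15} = -275.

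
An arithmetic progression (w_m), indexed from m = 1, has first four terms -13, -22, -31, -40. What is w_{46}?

Common difference d = -9.
w_m = -13 + (m - 1)·(-9).
w_{46} = -13 + 45·(-9) = -418.

-418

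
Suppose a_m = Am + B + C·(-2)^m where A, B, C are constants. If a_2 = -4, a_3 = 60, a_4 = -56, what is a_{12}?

-20424

The three given values yield: 2A + B + 4C = -4; 3A + B - 8C = 60; 4A + B + 16C = -56.
Subtracting the first from the second: A - 12C = 64.
Subtracting the second from the third: A + 24C = -116.
Solving: C = -5, A = 4, then B = 8.
So a_m = 4·m + 8 + (-5)·(-2)^m; at m=12 this is -20424.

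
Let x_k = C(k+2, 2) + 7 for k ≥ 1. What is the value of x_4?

22

C(6, 2) = 15, so x_4 = 22.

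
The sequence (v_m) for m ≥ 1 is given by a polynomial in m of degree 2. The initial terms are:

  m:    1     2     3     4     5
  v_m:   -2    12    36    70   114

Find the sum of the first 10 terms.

1st diffs: 14, 24, 34, 44.
2nd diffs: 10, 10, 10 (constant).
So v_m = 5m^2 - m - 6.
Continuing: …, 168, 232, 306, 390, …, v_{10} = 484.
Summing m = 1..10 (10 terms) gives 1810.

1810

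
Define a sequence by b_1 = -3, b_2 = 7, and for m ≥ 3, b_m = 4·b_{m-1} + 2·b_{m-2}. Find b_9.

Applying the relation repeatedly:
b_3 = 22, b_4 = 102, b_5 = 452, b_6 = 2012, b_7 = 8952, b_8 = 39832, b_9 = 177232.

177232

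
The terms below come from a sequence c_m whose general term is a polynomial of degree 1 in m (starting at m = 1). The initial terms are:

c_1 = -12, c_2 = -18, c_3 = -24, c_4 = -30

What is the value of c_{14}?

-90

1st diffs: -6, -6, -6 (constant).
So c_m = -6m - 6.
Evaluating at m = 14 gives c_{14} = -90.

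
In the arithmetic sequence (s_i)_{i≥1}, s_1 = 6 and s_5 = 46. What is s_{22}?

216

Common difference d = (46 - 6) / (5 - 1) = 10.
s_i = 6 + (i - 1)·10.
s_{22} = 6 + 21·10 = 216.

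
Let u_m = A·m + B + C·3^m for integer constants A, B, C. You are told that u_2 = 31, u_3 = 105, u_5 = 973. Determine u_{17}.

The three given values yield: 2A + B + 9C = 31; 3A + B + 27C = 105; 5A + B + 243C = 973.
Subtracting the first from the second: A + 18C = 74.
Subtracting the second from the third: 2A + 216C = 868.
Solving: C = 4, A = 2, then B = -9.
Therefore u_{17} = 34 + (-9) + 4·129140163 = 516560677.

516560677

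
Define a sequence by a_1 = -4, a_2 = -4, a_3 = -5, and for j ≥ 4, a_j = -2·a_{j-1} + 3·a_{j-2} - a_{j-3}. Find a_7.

a_4 = 2; a_5 = -15; a_6 = 41; a_7 = -129.

-129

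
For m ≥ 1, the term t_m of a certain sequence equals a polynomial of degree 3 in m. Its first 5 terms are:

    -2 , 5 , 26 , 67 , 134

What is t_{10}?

1069

1st diffs: 7, 21, 41, 67.
2nd diffs: 14, 20, 26.
3rd diffs: 6, 6 (constant).
So t_m = m^3 + m^2 - 3m - 1.
Evaluating at m = 10 gives t_{10} = 1069.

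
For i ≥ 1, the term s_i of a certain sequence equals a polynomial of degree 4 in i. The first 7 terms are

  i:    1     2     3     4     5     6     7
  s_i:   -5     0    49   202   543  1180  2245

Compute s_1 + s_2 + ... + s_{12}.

58658

1st diffs: 5, 49, 153, 341, 637, 1065.
2nd diffs: 44, 104, 188, 296, 428.
3rd diffs: 60, 84, 108, 132.
4th diffs: 24, 24, 24 (constant).
Newton forward-difference form: s_i = -5 + 5·C(i-1,1) + 44·C(i-1,2) + 60·C(i-1,3) + 24·C(i-1,4).
Continuing: …, 3894, 6307, 9688, 14265, …, s_{12} = 20290.
Summing i = 1..12 (12 terms) gives 58658.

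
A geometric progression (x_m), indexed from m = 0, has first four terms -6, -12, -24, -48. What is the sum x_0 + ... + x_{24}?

Common ratio r = 2.
x_m = (-6)·2^(m-0).
S = (-6)·(2^25 - 1)/(2 - 1) = (-6)·(33554432 - 1)/(1) = -201326586.

-201326586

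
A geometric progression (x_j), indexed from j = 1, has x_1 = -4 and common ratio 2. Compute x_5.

-64

x_j = (-4)·2^(j-1).
x_5 = (-4)·2^4 = -64.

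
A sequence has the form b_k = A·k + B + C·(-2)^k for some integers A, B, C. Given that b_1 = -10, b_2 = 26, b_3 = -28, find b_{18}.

Plug in k = 1, 2, 3: A + B - 2C = -10; 2A + B + 4C = 26; 3A + B - 8C = -28.
Subtracting the first from the second: A + 6C = 36.
Subtracting the second from the third: A - 12C = -54.
Solving: C = 5, A = 6, then B = -6.
Hence b_{18} = 6·18 + (-6) + 5·262144 = 1310822.

1310822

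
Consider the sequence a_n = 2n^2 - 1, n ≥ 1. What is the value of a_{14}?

a_{14} = 2·14^2 - 1 = 391.

391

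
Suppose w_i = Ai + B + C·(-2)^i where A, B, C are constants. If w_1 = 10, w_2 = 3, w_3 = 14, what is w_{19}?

524278

At i = 1, 2, 3: A + B - 2C = 10; 2A + B + 4C = 3; 3A + B - 8C = 14.
Subtracting the first from the second: A + 6C = -7.
Subtracting the second from the third: A - 12C = 11.
Solving: C = -1, A = -1, then B = 9.
Therefore w_{19} = -19 + 9 + (-1)·(-524288) = 524278.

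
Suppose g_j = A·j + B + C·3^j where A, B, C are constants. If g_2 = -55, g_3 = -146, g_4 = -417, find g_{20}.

-17433922033

Plug in j = 2, 3, 4: 2A + B + 9C = -55; 3A + B + 27C = -146; 4A + B + 81C = -417.
Subtracting the first from the second: A + 18C = -91.
Subtracting the second from the third: A + 54C = -271.
Solving: C = -5, A = -1, then B = -8.
Hence g_{20} = -1·20 + (-8) + (-5)·3486784401 = -17433922033.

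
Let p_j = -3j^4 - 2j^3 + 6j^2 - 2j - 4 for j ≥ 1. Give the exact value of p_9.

p_9 = -3·9^4 - 2·9^3 + 6·9^2 - 2·9 - 4 = -20677.

-20677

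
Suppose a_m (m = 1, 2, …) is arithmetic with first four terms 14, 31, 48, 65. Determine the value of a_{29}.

490

Common difference d = 17.
a_m = 14 + (m - 1)·17.
a_{29} = 14 + 28·17 = 490.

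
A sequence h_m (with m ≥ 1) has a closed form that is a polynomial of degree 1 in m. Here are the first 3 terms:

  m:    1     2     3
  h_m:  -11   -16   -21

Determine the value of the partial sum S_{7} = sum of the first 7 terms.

-182

1st diffs: -5, -5 (constant).
So h_m = -5m - 6.
Continuing: -26, -31, -36, -41.
Summing m = 1..7 (7 terms) gives -182.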